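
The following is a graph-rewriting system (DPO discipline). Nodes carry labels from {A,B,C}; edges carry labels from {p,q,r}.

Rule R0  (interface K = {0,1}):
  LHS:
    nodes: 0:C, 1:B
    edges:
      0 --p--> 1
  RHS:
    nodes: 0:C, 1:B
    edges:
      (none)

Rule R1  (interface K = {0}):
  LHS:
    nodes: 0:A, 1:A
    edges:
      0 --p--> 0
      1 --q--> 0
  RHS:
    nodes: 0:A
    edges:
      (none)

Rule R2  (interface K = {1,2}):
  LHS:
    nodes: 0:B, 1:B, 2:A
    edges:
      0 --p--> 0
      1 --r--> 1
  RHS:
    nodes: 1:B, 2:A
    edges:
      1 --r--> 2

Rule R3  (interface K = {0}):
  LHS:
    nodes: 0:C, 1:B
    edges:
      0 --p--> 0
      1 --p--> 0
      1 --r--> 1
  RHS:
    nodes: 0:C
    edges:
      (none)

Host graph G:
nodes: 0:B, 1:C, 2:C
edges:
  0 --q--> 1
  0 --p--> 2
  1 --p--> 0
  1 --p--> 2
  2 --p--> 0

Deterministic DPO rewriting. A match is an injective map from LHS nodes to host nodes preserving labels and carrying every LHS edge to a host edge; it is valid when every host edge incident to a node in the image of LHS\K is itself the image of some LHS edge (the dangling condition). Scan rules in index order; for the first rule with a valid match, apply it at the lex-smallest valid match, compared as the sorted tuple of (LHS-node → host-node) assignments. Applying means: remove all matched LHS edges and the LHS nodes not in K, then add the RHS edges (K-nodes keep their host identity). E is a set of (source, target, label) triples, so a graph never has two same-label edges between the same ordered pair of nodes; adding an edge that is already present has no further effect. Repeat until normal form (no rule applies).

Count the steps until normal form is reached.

initial: |V|=3 |E|=5  E = 0-q->1 0-p->2 1-p->0 1-p->2 2-p->0
step 1: apply R0 at {0↦1, 1↦0}  → |V|=3 |E|=4  E = 0-q->1 0-p->2 1-p->2 2-p->0
step 2: apply R0 at {0↦2, 1↦0}  → |V|=3 |E|=3  E = 0-q->1 0-p->2 1-p->2
halt: no rule applies after step 2

Answer: 2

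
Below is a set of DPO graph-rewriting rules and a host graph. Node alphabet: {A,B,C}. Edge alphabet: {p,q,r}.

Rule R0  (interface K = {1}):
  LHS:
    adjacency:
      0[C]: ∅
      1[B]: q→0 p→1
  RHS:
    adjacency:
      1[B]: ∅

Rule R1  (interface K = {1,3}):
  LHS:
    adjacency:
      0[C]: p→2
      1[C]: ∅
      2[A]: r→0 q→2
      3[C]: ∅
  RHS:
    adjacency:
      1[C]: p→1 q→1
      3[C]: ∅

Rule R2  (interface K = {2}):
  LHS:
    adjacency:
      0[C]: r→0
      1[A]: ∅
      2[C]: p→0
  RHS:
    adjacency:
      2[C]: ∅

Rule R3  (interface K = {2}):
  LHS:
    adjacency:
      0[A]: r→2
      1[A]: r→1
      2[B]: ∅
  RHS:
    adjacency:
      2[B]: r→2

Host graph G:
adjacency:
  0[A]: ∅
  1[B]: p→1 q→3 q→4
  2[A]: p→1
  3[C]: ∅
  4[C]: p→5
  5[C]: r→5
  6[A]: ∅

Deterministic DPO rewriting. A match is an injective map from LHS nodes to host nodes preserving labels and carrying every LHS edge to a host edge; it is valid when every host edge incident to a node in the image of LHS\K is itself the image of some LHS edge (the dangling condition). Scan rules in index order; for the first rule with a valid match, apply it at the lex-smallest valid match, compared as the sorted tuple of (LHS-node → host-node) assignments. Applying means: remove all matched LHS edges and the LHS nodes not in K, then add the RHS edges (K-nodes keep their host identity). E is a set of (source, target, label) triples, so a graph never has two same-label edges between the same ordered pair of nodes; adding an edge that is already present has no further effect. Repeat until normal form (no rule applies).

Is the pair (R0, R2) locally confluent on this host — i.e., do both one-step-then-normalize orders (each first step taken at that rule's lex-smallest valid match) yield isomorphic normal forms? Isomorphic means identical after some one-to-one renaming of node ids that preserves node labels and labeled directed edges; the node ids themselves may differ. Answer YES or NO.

branch R0-first: apply at {0↦3, 1↦1} → |E|=4, then 1 more step(s) → NF |V|=4 |E|=2 V={1:B, 2:A, 4:C, 6:A} E=1-q->4 2-p->1
branch R2-first: apply at {0↦5, 1↦0, 2↦4} → |E|=4, then 1 more step(s) → NF |V|=4 |E|=2 V={1:B, 2:A, 4:C, 6:A} E=1-q->4 2-p->1
graphs isomorphic (equal up to label-preserving node renaming)

Answer: YES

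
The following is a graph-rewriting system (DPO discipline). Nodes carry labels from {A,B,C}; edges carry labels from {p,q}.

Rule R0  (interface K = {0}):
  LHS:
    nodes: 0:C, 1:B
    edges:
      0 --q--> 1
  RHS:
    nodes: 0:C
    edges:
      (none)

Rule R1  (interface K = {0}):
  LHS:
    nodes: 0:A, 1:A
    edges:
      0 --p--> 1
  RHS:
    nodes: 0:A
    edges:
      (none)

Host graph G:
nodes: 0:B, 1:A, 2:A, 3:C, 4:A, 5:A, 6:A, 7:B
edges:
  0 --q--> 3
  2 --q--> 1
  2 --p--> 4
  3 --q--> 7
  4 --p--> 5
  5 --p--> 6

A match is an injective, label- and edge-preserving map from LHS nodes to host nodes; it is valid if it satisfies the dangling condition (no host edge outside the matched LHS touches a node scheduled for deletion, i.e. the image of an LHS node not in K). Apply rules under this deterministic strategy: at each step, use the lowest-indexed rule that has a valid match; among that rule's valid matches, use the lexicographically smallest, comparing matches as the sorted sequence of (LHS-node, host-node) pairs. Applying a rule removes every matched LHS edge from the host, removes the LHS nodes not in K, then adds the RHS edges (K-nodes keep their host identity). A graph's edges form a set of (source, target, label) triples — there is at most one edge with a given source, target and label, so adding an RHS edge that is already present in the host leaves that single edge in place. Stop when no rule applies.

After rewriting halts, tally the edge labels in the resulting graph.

[0] host  ⇒  8 nodes, 6 edges  {0-q->3 2-q->1 2-p->4 3-q->7 4-p->5 5-p->6}
[1] R0 @ {0↦3, 1↦7}  ⇒  7 nodes, 5 edges  {0-q->3 2-q->1 2-p->4 4-p->5 5-p->6}
[2] R1 @ {0↦5, 1↦6}  ⇒  6 nodes, 4 edges  {0-q->3 2-q->1 2-p->4 4-p->5}
[3] R1 @ {0↦4, 1↦5}  ⇒  5 nodes, 3 edges  {0-q->3 2-q->1 2-p->4}
[4] R1 @ {0↦2, 1↦4}  ⇒  4 nodes, 2 edges  {0-q->3 2-q->1}
final graph: no rule applies after step 4
NF edges: [(0, 3, 'q'), (2, 1, 'q')]

Answer: q:2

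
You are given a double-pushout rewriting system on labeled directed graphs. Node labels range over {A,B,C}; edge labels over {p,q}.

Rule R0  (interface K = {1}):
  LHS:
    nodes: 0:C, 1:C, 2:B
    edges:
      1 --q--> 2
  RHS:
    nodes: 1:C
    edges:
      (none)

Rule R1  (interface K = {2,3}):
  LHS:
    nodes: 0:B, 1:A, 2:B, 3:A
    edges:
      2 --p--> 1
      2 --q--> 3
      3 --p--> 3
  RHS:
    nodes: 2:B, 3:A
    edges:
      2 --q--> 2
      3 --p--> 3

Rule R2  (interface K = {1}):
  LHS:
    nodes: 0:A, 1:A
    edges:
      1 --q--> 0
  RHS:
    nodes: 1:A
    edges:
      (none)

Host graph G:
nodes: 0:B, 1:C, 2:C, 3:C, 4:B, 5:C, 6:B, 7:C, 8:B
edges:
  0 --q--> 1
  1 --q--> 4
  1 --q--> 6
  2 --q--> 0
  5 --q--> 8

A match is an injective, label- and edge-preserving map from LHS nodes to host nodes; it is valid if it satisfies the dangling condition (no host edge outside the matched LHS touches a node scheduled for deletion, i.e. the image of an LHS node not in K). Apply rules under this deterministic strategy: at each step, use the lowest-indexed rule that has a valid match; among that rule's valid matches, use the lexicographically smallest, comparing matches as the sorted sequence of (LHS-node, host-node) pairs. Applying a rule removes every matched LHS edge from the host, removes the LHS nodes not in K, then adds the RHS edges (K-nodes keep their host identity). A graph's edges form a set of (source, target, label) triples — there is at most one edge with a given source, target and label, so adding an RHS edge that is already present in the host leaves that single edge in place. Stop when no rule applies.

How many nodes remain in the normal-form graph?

Answer: 5

Derivation:
start.  V:9 E:5  edges: 0-q->1 1-q->4 1-q->6 2-q->0 5-q->8
1. fire R0 via {0↦3, 1↦1, 2↦4}  →  V:7 E:4  edges: 0-q->1 1-q->6 2-q->0 5-q->8
2. fire R0 via {0↦7, 1↦1, 2↦6}  →  V:5 E:3  edges: 0-q->1 2-q->0 5-q->8
halt: no rule applies after step 2
NF nodes: {0:B, 1:C, 2:C, 5:C, 8:B}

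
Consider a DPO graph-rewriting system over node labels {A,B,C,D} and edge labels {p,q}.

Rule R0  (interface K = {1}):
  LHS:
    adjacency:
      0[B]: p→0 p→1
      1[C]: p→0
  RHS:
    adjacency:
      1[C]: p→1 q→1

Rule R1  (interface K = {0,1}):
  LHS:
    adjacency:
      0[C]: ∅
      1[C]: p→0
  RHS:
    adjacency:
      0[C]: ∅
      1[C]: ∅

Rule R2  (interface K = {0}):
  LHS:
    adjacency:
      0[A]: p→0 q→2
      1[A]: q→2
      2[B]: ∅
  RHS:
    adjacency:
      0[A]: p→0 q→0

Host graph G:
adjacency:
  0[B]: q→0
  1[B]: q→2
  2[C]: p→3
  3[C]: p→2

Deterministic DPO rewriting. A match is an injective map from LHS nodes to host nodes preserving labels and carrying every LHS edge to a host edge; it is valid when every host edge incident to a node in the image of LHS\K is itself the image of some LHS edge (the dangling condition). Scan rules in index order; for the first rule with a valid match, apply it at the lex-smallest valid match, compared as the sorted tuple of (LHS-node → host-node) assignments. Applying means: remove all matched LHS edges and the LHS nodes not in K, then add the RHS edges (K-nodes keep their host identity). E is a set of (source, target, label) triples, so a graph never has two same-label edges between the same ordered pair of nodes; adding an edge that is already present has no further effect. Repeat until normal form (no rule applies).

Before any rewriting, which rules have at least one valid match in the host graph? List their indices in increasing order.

Answer: [R1]

Derivation:
R0: no valid match — LHS pattern not found
R1: 2 valid matches — {0↦2, 1↦3}, {0↦3, 1↦2}
R2: no valid match — LHS pattern not found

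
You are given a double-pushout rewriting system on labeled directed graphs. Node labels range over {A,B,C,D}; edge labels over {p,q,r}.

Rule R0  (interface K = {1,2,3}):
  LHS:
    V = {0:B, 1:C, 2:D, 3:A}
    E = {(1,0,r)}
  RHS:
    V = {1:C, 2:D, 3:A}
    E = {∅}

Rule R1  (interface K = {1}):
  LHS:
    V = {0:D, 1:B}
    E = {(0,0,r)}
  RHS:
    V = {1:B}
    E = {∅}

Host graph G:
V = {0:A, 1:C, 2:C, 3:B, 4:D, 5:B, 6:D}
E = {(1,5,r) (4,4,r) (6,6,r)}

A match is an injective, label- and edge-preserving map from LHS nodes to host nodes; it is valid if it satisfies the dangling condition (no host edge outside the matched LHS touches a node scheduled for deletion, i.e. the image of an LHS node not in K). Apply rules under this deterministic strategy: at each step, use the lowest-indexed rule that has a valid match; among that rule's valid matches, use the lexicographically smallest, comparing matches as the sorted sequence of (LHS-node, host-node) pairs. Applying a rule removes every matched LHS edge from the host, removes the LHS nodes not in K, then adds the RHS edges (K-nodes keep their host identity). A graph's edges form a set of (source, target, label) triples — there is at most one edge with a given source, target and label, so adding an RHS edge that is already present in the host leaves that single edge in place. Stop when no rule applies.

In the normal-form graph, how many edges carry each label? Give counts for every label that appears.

start.  V:7 E:3  edges: 1-r->5 4-r->4 6-r->6
1. fire R0 via {0↦5, 1↦1, 2↦4, 3↦0}  →  V:6 E:2  edges: 4-r->4 6-r->6
2. fire R1 via {0↦4, 1↦3}  →  V:5 E:1  edges: 6-r->6
3. fire R1 via {0↦6, 1↦3}  →  V:4 E:0  edges: ∅
normal form: no rule applies after step 3
NF edges: []

Answer: (no edges)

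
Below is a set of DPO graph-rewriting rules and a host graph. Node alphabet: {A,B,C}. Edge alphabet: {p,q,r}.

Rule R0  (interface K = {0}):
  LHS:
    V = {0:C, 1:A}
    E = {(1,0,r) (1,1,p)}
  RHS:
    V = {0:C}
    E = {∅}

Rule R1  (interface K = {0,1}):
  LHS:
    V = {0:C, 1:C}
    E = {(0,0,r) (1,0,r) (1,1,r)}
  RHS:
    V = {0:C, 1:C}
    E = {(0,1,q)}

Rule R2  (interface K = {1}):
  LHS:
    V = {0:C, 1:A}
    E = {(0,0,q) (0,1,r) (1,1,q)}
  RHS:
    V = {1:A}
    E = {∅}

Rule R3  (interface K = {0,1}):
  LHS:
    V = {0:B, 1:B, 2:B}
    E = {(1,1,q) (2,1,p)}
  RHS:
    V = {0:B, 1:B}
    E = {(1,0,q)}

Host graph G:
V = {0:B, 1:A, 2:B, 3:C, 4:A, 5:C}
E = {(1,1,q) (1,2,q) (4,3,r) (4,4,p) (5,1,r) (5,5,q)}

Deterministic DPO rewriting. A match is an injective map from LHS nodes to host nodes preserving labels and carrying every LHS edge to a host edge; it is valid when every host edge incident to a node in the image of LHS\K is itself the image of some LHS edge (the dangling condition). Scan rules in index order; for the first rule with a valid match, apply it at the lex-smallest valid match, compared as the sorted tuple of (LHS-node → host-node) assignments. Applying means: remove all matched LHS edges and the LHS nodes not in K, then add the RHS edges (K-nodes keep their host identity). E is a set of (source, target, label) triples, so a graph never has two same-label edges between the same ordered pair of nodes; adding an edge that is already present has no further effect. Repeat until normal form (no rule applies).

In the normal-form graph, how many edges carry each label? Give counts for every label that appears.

Answer: q:1

Steps:
initial: |V|=6 |E|=6  E = 1-q->1 1-q->2 4-r->3 4-p->4 5-r->1 5-q->5
step 1: apply R0 at {0↦3, 1↦4}  → |V|=5 |E|=4  E = 1-q->1 1-q->2 5-r->1 5-q->5
step 2: apply R2 at {0↦5, 1↦1}  → |V|=4 |E|=1  E = 1-q->2
halt: no rule applies after step 2
NF edges: [(1, 2, 'q')]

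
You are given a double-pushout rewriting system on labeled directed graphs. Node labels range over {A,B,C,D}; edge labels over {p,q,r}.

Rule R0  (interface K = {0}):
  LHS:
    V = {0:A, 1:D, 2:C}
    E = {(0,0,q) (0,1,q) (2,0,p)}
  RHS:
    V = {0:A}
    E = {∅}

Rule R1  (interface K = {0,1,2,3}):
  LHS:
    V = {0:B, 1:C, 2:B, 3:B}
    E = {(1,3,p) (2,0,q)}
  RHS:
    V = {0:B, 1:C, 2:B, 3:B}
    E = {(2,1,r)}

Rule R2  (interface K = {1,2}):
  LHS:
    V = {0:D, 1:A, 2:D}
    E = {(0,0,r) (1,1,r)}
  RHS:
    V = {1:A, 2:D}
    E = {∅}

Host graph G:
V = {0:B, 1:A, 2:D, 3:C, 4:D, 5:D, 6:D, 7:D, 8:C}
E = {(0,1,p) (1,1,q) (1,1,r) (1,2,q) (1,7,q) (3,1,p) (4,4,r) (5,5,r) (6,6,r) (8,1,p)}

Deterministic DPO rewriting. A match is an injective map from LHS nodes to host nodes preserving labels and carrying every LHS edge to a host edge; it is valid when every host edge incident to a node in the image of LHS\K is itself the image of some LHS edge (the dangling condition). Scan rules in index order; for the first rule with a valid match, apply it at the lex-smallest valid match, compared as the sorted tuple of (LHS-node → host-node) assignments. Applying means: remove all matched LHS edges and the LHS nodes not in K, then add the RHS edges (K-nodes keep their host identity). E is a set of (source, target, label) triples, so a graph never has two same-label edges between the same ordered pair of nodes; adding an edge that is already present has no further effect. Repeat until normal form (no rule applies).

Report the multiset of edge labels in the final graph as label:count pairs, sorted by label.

initial: |V|=9 |E|=10  E = 0-p->1 1-q->1 1-r->1 1-q->2 1-q->7 3-p->1 4-r->4 5-r->5 6-r->6 8-p->1
step 1: apply R0 at {0↦1, 1↦2, 2↦3}  → |V|=7 |E|=7  E = 0-p->1 1-r->1 1-q->7 4-r->4 5-r->5 6-r->6 8-p->1
step 2: apply R2 at {0↦4, 1↦1, 2↦5}  → |V|=6 |E|=5  E = 0-p->1 1-q->7 5-r->5 6-r->6 8-p->1
halt: no rule applies after step 2
NF edges: [(0, 1, 'p'), (1, 7, 'q'), (5, 5, 'r'), (6, 6, 'r'), (8, 1, 'p')]

Answer: p:2 q:1 r:2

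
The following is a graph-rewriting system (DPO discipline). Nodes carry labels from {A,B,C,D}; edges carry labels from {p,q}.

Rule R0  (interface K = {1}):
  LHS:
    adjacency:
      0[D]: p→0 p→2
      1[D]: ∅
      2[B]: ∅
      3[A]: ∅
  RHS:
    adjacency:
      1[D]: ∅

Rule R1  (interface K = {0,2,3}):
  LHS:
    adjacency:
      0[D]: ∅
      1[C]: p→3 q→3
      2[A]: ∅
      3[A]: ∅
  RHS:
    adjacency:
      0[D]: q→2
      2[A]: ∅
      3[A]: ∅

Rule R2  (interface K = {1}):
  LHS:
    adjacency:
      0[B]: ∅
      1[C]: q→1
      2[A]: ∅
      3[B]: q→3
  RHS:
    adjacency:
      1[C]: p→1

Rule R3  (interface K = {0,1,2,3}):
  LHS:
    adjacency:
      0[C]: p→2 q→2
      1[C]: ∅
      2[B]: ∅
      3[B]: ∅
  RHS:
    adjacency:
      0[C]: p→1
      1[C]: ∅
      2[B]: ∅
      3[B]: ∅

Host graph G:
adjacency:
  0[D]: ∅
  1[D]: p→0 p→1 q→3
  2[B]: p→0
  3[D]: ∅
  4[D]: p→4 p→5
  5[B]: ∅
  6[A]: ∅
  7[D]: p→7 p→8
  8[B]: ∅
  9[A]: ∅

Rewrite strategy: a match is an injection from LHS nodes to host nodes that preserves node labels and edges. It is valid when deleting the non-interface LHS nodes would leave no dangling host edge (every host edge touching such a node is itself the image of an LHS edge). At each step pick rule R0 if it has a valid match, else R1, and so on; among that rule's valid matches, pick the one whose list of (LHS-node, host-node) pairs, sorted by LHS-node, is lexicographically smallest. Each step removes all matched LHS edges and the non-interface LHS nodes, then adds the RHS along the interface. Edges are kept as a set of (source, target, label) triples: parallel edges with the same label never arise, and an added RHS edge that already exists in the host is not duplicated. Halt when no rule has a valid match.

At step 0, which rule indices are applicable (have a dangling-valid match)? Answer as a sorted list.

Answer: [R0]

Derivation:
R0: 16 valid matches — {0↦4, 1↦0, 2↦5, 3↦6}, {0↦4, 1↦0, 2↦5, 3↦9}, {0↦4, 1↦1, 2↦5, 3↦6} (+13 more)
R1: no valid match — LHS pattern not found
R2: no valid match — LHS pattern not found
R3: no valid match — LHS pattern not found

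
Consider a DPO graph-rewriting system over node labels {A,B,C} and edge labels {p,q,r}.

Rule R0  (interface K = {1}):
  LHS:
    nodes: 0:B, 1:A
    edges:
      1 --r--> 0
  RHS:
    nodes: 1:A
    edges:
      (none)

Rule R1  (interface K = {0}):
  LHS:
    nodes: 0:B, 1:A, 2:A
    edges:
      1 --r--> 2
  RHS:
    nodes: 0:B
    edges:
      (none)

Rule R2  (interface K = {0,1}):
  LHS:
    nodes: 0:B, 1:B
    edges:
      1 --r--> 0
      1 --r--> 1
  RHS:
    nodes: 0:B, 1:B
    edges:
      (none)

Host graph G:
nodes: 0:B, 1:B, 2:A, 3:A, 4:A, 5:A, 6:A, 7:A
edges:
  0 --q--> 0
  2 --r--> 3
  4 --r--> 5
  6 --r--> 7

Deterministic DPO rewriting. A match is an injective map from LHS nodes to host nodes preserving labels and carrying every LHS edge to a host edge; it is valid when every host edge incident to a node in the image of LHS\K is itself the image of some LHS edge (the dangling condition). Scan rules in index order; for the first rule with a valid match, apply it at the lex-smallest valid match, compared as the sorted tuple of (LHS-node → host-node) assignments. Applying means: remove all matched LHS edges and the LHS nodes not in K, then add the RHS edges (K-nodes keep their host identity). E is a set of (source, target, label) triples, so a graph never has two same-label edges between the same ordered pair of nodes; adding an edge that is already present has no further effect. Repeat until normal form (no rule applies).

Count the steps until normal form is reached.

initial: |V|=8 |E|=4  E = 0-q->0 2-r->3 4-r->5 6-r->7
step 1: apply R1 at {0↦0, 1↦2, 2↦3}  → |V|=6 |E|=3  E = 0-q->0 4-r->5 6-r->7
step 2: apply R1 at {0↦0, 1↦4, 2↦5}  → |V|=4 |E|=2  E = 0-q->0 6-r->7
step 3: apply R1 at {0↦0, 1↦6, 2↦7}  → |V|=2 |E|=1  E = 0-q->0
final graph: no rule applies after step 3

Answer: 3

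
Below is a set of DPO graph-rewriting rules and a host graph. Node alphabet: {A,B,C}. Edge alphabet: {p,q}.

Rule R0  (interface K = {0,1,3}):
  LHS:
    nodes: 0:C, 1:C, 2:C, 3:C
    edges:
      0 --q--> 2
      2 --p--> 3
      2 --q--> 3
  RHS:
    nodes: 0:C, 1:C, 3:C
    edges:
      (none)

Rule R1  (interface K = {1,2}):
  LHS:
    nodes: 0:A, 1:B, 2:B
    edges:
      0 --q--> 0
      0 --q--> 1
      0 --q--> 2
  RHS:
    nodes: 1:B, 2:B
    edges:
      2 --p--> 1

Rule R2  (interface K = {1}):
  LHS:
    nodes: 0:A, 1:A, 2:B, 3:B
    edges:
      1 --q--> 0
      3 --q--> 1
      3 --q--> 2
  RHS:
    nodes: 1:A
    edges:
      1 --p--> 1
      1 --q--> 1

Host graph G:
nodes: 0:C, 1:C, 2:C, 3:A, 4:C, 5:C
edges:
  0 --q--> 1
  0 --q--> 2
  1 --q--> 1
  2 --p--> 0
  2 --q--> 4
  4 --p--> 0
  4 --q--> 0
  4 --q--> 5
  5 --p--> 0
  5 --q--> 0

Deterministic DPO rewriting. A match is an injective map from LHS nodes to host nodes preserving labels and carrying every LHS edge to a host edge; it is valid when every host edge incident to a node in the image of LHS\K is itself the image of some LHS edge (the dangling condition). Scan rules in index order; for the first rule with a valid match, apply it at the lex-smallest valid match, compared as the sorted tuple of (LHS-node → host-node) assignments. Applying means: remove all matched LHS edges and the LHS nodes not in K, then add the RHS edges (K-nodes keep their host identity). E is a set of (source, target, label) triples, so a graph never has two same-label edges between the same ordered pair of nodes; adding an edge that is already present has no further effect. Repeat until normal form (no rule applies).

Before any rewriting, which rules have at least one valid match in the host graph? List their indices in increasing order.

R0: 2 valid matches — {0↦4, 1↦1, 2↦5, 3↦0}, {0↦4, 1↦2, 2↦5, 3↦0}
R1: no valid match — LHS pattern not found
R2: no valid match — LHS pattern not found

Answer: [R0]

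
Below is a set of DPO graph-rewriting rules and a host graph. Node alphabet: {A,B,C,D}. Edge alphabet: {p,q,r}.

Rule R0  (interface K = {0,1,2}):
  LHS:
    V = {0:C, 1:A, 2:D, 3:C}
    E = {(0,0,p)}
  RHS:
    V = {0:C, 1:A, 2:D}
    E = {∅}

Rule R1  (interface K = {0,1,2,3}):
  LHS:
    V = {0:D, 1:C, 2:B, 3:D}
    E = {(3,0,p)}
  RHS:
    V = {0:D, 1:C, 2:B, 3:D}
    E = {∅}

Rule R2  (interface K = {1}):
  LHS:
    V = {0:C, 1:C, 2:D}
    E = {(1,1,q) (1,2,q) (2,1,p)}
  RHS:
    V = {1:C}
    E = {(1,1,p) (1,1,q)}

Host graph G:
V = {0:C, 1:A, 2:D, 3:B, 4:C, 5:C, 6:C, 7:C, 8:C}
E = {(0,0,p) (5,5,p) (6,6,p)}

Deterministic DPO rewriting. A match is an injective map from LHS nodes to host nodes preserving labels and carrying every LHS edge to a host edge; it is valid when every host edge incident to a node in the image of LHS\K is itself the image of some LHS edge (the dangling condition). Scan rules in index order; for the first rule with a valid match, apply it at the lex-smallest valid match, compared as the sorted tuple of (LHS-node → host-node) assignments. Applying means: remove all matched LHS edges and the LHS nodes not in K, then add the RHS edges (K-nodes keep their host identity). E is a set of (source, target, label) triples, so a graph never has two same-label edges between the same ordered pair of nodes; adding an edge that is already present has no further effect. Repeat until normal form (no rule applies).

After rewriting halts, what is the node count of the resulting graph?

Answer: 6

Rewrite trace:
initial: |V|=9 |E|=3  E = 0-p->0 5-p->5 6-p->6
step 1: apply R0 at {0↦0, 1↦1, 2↦2, 3↦4}  → |V|=8 |E|=2  E = 5-p->5 6-p->6
step 2: apply R0 at {0↦5, 1↦1, 2↦2, 3↦0}  → |V|=7 |E|=1  E = 6-p->6
step 3: apply R0 at {0↦6, 1↦1, 2↦2, 3↦5}  → |V|=6 |E|=0  E = ∅
halt: no rule applies after step 3
NF nodes: {1:A, 2:D, 3:B, 6:C, 7:C, 8:C}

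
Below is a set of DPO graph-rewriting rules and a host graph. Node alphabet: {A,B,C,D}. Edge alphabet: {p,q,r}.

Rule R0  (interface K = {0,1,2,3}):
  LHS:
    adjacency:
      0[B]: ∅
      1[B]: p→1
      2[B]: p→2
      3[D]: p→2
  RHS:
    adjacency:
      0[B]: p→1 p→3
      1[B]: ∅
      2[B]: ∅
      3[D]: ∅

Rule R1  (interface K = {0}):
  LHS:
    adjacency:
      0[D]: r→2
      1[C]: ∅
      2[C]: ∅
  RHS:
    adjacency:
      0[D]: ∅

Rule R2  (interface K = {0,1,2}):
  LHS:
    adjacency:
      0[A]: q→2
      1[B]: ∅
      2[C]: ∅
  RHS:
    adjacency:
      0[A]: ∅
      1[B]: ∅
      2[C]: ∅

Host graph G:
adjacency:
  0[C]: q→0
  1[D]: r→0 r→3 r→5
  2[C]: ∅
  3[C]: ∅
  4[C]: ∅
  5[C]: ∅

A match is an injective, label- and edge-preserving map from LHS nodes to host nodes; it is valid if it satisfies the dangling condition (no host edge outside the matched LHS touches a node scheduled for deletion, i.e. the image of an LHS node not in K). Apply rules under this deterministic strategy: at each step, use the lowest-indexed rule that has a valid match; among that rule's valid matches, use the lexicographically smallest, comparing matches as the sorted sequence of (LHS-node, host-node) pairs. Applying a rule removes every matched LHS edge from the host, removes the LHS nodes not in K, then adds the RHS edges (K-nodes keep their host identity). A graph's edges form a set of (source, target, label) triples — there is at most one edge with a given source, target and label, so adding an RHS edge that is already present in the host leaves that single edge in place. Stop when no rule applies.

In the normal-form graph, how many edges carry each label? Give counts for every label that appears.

[0] host  ⇒  6 nodes, 4 edges  {0-q->0 1-r->0 1-r->3 1-r->5}
[1] R1 @ {0↦1, 1↦2, 2↦3}  ⇒  4 nodes, 3 edges  {0-q->0 1-r->0 1-r->5}
[2] R1 @ {0↦1, 1↦4, 2↦5}  ⇒  2 nodes, 2 edges  {0-q->0 1-r->0}
normal form: no rule applies after step 2
NF edges: [(0, 0, 'q'), (1, 0, 'r')]

Answer: q:1 r:1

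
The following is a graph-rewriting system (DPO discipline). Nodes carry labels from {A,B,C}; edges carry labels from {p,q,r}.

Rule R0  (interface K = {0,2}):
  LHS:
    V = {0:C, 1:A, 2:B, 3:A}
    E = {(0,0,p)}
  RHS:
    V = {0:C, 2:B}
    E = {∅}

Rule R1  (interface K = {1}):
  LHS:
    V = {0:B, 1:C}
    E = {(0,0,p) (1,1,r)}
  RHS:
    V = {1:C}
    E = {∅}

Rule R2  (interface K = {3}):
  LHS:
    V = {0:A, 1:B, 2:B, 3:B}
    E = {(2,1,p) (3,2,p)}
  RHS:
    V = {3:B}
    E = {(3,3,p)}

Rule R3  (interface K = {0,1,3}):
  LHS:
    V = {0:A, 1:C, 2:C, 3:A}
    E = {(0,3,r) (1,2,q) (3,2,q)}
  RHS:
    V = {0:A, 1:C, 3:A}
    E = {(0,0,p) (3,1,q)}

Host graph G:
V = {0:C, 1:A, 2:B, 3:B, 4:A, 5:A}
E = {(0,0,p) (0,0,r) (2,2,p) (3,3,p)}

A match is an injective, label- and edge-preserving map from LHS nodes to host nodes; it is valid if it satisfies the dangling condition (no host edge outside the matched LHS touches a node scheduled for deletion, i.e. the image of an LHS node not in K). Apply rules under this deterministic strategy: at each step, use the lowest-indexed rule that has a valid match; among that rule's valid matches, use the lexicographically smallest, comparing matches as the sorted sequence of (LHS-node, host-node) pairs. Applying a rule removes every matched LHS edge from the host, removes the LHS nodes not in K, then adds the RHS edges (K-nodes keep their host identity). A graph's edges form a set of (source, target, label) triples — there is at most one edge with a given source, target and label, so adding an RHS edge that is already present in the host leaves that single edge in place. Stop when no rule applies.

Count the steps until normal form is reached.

Answer: 2

Derivation:
start.  V:6 E:4  edges: 0-p->0 0-r->0 2-p->2 3-p->3
1. fire R0 via {0↦0, 1↦1, 2↦2, 3↦4}  →  V:4 E:3  edges: 0-r->0 2-p->2 3-p->3
2. fire R1 via {0↦2, 1↦0}  →  V:3 E:1  edges: 3-p->3
normal form: no rule applies after step 2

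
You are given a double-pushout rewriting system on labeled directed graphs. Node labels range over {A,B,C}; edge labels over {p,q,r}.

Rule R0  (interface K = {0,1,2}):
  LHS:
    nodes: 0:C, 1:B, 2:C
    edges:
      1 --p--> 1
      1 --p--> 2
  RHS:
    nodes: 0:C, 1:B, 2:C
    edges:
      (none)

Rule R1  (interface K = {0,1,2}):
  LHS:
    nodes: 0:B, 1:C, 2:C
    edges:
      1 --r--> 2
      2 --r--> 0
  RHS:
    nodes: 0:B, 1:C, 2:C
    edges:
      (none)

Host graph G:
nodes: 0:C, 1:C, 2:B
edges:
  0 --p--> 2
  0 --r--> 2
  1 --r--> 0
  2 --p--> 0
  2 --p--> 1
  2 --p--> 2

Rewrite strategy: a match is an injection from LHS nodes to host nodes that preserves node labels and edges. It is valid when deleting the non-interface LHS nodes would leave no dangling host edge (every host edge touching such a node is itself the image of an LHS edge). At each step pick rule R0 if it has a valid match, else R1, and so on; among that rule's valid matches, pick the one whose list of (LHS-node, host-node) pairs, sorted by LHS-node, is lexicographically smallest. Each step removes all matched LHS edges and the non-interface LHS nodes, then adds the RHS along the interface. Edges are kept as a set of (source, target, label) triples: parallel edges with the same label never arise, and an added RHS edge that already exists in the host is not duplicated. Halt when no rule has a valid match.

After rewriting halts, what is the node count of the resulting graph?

initial: |V|=3 |E|=6  E = 0-p->2 0-r->2 1-r->0 2-p->0 2-p->1 2-p->2
step 1: apply R0 at {0↦0, 1↦2, 2↦1}  → |V|=3 |E|=4  E = 0-p->2 0-r->2 1-r->0 2-p->0
step 2: apply R1 at {0↦2, 1↦1, 2↦0}  → |V|=3 |E|=2  E = 0-p->2 2-p->0
halt: no rule applies after step 2
NF nodes: {0:C, 1:C, 2:B}

Answer: 3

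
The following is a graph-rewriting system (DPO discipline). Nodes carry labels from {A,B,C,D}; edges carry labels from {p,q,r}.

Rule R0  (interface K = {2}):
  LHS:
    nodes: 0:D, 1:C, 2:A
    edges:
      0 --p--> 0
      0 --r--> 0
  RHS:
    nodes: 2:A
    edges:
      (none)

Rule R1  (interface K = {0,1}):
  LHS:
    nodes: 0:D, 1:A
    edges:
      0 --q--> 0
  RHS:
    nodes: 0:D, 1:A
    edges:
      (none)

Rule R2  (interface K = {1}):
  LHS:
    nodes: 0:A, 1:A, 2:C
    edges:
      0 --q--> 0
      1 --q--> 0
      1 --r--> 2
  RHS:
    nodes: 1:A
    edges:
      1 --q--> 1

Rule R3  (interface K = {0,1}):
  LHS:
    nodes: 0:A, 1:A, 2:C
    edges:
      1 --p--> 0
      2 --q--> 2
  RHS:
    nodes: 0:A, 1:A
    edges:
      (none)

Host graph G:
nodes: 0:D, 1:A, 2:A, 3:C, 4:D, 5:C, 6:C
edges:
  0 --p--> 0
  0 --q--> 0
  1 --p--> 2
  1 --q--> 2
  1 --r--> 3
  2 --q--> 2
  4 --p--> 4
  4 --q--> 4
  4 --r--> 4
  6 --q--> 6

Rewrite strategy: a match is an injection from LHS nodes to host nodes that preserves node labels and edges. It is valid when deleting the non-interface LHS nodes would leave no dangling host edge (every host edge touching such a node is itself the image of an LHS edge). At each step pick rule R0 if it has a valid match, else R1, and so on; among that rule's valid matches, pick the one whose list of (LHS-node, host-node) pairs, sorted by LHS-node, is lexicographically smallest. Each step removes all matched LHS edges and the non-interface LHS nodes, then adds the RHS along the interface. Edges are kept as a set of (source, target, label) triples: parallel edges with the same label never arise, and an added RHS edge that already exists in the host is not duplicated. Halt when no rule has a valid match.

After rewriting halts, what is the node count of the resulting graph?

Answer: 2

Rewrite trace:
initial: |V|=7 |E|=10  E = 0-p->0 0-q->0 1-p->2 1-q->2 1-r->3 2-q->2 4-p->4 4-q->4 4-r->4 6-q->6
step 1: apply R1 at {0↦0, 1↦1}  → |V|=7 |E|=9  E = 0-p->0 1-p->2 1-q->2 1-r->3 2-q->2 4-p->4 4-q->4 4-r->4 6-q->6
step 2: apply R1 at {0↦4, 1↦1}  → |V|=7 |E|=8  E = 0-p->0 1-p->2 1-q->2 1-r->3 2-q->2 4-p->4 4-r->4 6-q->6
step 3: apply R0 at {0↦4, 1↦5, 2↦1}  → |V|=5 |E|=6  E = 0-p->0 1-p->2 1-q->2 1-r->3 2-q->2 6-q->6
step 4: apply R3 at {0↦2, 1↦1, 2↦6}  → |V|=4 |E|=4  E = 0-p->0 1-q->2 1-r->3 2-q->2
step 5: apply R2 at {0↦2, 1↦1, 2↦3}  → |V|=2 |E|=2  E = 0-p->0 1-q->1
final graph: no rule applies after step 5
NF nodes: {0:D, 1:A}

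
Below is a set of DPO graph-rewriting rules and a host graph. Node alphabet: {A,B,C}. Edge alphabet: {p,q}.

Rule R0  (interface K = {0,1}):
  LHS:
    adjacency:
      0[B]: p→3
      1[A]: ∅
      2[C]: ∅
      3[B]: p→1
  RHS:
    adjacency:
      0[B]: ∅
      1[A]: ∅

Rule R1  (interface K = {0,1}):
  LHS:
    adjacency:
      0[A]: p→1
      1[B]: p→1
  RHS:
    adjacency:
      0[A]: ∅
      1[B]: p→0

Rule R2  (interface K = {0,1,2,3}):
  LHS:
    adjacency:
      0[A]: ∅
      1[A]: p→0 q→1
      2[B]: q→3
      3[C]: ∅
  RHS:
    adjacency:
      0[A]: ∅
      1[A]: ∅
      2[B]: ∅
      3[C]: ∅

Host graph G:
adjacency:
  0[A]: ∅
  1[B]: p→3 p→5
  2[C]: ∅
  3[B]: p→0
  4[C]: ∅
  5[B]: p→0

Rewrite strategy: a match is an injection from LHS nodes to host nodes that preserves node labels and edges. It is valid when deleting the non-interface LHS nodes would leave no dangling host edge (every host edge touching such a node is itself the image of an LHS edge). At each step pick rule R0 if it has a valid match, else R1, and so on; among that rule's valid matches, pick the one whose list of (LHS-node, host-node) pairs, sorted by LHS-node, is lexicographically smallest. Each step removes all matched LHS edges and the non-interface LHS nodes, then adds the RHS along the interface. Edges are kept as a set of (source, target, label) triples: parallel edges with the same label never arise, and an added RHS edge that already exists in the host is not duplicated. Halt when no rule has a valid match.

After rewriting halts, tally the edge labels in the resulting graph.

initial: |V|=6 |E|=4  E = 1-p->3 1-p->5 3-p->0 5-p->0
step 1: apply R0 at {0↦1, 1↦0, 2↦2, 3↦3}  → |V|=4 |E|=2  E = 1-p->5 5-p->0
step 2: apply R0 at {0↦1, 1↦0, 2↦4, 3↦5}  → |V|=2 |E|=0  E = ∅
final graph: no rule applies after step 2
NF edges: []

Answer: (no edges)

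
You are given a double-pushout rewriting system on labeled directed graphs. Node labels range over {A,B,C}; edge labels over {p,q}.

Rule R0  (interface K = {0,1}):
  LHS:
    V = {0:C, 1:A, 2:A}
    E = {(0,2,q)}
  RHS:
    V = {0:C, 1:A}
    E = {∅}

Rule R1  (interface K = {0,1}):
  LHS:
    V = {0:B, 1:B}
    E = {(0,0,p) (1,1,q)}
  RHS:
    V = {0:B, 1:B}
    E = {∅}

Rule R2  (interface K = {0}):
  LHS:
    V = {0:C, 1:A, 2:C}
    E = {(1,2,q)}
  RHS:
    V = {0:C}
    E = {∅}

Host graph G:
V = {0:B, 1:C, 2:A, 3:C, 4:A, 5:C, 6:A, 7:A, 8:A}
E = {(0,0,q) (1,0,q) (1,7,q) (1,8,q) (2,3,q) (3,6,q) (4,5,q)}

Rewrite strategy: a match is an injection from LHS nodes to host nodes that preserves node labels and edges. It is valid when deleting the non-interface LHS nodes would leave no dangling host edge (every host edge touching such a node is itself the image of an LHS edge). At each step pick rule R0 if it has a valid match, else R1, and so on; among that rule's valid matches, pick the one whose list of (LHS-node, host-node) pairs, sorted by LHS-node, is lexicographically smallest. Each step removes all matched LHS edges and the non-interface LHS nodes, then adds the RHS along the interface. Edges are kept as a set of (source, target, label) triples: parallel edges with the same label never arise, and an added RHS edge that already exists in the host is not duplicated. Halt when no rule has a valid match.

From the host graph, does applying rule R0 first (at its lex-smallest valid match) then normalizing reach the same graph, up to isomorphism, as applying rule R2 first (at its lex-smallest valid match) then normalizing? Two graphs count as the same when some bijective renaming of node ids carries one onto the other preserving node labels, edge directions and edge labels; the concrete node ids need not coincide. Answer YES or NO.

branch R0-first: apply at {0↦1, 1↦2, 2↦7} → |E|=6, then 4 more step(s) → NF |V|=2 |E|=2 V={0:B, 1:C} E=0-q->0 1-q->0
branch R2-first: apply at {0↦1, 1↦4, 2↦5} → |E|=6, then 4 more step(s) → NF |V|=2 |E|=2 V={0:B, 1:C} E=0-q->0 1-q->0
graphs isomorphic (equal up to label-preserving node renaming)

Answer: YES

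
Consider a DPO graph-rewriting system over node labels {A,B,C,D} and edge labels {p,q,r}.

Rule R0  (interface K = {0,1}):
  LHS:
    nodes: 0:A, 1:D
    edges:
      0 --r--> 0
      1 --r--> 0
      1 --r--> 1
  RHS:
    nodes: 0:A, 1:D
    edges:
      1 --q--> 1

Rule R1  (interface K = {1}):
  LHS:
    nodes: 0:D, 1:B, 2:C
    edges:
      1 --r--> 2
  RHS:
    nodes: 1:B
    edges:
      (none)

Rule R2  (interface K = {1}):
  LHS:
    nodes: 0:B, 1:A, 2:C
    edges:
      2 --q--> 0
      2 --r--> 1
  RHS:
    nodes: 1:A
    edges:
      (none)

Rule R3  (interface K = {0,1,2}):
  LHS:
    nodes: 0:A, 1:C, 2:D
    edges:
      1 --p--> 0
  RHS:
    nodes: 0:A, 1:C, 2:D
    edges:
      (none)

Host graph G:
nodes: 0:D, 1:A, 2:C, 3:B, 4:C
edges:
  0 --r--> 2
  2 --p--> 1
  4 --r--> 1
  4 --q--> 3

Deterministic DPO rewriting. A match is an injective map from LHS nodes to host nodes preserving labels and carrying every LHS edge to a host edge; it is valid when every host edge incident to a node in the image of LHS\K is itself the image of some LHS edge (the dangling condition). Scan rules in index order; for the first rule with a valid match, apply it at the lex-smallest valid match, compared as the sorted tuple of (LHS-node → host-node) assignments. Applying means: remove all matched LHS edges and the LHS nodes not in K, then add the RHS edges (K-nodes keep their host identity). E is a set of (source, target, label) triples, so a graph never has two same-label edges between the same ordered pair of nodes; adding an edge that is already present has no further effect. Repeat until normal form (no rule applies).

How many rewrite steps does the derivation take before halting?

start.  V:5 E:4  edges: 0-r->2 2-p->1 4-r->1 4-q->3
1. fire R2 via {0↦3, 1↦1, 2↦4}  →  V:3 E:2  edges: 0-r->2 2-p->1
2. fire R3 via {0↦1, 1↦2, 2↦0}  →  V:3 E:1  edges: 0-r->2
final graph: no rule applies after step 2

Answer: 2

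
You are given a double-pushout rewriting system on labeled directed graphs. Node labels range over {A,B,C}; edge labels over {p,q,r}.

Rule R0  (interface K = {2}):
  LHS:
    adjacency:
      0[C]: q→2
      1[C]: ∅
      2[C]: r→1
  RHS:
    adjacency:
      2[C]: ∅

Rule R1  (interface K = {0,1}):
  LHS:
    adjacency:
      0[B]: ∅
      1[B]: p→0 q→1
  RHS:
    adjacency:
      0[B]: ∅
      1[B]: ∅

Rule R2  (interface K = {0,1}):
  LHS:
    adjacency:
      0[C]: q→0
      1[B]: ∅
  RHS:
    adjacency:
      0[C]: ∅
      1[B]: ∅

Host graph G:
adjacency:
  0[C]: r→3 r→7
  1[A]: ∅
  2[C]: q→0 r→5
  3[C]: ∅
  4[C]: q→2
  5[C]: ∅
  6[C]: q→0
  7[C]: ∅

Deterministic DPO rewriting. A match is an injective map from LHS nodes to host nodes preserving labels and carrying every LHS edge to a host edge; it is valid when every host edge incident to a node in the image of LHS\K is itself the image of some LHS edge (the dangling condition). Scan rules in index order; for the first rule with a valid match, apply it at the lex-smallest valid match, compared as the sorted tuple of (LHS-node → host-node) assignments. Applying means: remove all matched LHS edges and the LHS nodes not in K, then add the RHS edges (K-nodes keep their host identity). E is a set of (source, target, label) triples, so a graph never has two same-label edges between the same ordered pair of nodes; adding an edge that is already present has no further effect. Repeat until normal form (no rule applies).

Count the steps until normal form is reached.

[0] host  ⇒  8 nodes, 6 edges  {0-r->3 0-r->7 2-q->0 2-r->5 4-q->2 6-q->0}
[1] R0 @ {0↦4, 1↦5, 2↦2}  ⇒  6 nodes, 4 edges  {0-r->3 0-r->7 2-q->0 6-q->0}
[2] R0 @ {0↦2, 1↦3, 2↦0}  ⇒  4 nodes, 2 edges  {0-r->7 6-q->0}
[3] R0 @ {0↦6, 1↦7, 2↦0}  ⇒  2 nodes, 0 edges  {∅}
final graph: no rule applies after step 3

Answer: 3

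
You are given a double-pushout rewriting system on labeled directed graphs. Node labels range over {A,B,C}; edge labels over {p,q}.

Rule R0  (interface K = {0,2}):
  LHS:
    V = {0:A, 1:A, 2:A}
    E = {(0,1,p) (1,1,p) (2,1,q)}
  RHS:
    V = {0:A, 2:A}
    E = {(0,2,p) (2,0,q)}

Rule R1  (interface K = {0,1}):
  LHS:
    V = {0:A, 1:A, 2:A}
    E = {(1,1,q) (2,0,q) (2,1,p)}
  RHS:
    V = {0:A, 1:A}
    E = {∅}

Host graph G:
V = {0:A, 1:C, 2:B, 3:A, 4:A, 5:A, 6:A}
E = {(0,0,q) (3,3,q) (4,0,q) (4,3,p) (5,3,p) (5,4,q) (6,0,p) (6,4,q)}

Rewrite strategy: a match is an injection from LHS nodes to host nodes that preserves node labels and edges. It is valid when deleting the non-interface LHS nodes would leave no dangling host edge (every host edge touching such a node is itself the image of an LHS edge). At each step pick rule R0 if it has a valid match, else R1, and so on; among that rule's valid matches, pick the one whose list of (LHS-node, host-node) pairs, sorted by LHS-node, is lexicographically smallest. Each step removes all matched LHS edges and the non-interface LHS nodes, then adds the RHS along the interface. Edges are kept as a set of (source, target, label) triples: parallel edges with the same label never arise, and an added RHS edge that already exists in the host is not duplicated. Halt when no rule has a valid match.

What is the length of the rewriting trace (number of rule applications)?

initial: |V|=7 |E|=8  E = 0-q->0 3-q->3 4-q->0 4-p->3 5-p->3 5-q->4 6-p->0 6-q->4
step 1: apply R1 at {0↦4, 1↦0, 2↦6}  → |V|=6 |E|=5  E = 3-q->3 4-q->0 4-p->3 5-p->3 5-q->4
step 2: apply R1 at {0↦4, 1↦3, 2↦5}  → |V|=5 |E|=2  E = 4-q->0 4-p->3
final graph: no rule applies after step 2

Answer: 2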